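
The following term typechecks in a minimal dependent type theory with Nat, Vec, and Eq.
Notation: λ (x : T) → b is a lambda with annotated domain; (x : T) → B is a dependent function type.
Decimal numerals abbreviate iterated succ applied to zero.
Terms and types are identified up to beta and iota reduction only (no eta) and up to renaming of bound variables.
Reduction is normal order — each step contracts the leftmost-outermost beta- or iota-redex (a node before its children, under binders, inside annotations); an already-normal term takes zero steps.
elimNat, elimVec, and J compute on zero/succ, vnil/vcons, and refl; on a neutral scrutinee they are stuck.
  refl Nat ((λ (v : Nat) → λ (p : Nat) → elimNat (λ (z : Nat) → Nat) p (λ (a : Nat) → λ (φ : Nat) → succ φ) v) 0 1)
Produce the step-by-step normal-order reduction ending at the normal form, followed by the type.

reduction (normal order):
  refl Nat ((λ (v : Nat) → λ (p : Nat) → elimNat (λ (z : Nat) → Nat) p (λ (a : Nat) → λ (φ : Nat) → succ φ) v) 0 1)
  ~> refl Nat ((λ (v : Nat) → elimNat (λ (p : Nat) → Nat) v (λ (z : Nat) → λ (a : Nat) → succ a) 0) 1)
  ~> refl Nat (elimNat (λ (v : Nat) → Nat) 1 (λ (p : Nat) → λ (z : Nat) → succ z) 0)
  ~> refl Nat 1
type:
  Eq Nat 1 1


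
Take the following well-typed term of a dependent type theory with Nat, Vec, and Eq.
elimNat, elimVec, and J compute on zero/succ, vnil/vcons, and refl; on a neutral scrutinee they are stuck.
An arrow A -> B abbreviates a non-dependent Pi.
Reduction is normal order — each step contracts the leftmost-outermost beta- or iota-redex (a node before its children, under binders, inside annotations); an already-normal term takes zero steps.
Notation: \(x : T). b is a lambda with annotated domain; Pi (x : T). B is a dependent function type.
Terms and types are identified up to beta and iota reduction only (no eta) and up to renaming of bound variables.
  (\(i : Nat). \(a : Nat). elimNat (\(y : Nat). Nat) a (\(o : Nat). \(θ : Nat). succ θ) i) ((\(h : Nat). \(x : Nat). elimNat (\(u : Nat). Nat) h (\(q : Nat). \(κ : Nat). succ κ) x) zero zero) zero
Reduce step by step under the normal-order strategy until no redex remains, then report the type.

reduction (normal order):
  (\(i : Nat). \(a : Nat). elimNat (\(y : Nat). Nat) a (\(o : Nat). \(θ : Nat). succ θ) i) ((\(h : Nat). \(x : Nat). elimNat (\(u : Nat). Nat) h (\(q : Nat). \(κ : Nat). succ κ) x) zero zero) zero
  ~> (\(i : Nat). elimNat (\(a : Nat). Nat) i (\(y : Nat). \(o : Nat). succ o) ((\(θ : Nat). \(h : Nat). elimNat (\(x : Nat). Nat) θ (\(u : Nat). \(q : Nat). succ q) h) zero zero)) zero
  ~> elimNat (\(i : Nat). Nat) zero (\(a : Nat). \(y : Nat). succ y) ((\(o : Nat). \(θ : Nat). elimNat (\(h : Nat). Nat) o (\(x : Nat). \(u : Nat). succ u) θ) zero zero)
  ~> elimNat (\(i : Nat). Nat) zero (\(a : Nat). \(y : Nat). succ y) ((\(o : Nat). elimNat (\(θ : Nat). Nat) zero (\(h : Nat). \(x : Nat). succ x) o) zero)
  ~> elimNat (\(i : Nat). Nat) zero (\(a : Nat). \(y : Nat). succ y) (elimNat (\(o : Nat). Nat) zero (\(θ : Nat). \(h : Nat). succ h) zero)
  ~> elimNat (\(i : Nat). Nat) zero (\(a : Nat). \(y : Nat). succ y) zero
  ~> zero
type:
  Nat


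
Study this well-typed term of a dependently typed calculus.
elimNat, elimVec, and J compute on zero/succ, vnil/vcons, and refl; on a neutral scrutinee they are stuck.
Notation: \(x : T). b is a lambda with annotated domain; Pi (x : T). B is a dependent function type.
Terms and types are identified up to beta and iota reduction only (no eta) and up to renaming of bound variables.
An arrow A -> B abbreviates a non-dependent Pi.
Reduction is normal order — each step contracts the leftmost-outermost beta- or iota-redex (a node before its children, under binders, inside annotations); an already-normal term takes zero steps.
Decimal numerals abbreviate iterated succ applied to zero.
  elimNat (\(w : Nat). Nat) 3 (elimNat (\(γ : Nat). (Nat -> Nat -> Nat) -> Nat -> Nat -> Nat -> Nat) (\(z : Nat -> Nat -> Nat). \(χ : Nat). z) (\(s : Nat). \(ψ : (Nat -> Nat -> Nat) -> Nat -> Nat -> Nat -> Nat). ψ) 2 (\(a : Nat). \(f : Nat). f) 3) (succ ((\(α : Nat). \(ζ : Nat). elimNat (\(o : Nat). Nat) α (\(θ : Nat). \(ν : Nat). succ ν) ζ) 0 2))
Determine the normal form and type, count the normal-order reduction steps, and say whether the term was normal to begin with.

reduced normal form:
  3
the term's type:
  Nat
normal-order step count: 37
already normal: no
first redex: an elimNat iota-redex


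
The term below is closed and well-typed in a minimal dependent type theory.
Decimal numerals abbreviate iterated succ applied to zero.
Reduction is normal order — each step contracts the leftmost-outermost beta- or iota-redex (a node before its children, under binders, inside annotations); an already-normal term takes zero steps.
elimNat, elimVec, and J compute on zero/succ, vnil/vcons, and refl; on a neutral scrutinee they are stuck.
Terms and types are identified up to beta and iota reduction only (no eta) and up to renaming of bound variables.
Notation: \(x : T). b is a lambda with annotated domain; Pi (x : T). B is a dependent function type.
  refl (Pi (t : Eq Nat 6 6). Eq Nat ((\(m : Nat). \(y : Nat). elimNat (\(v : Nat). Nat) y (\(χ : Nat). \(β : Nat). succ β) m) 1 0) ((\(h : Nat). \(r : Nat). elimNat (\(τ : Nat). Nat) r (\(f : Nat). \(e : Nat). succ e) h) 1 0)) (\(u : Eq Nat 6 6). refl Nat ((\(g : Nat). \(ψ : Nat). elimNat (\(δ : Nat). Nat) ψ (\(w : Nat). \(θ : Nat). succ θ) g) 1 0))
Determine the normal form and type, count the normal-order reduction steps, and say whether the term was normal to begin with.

reduced normal form:
  refl (Pi (t : Eq Nat 6 6). Eq Nat 1 1) (\(m : Eq Nat 6 6). refl Nat 1)
inferred type:
  Eq (Pi (t : Eq Nat 6 6). Eq Nat 1 1) (\(m : Eq Nat 6 6). refl Nat 1) (\(y : Eq Nat 6 6). refl Nat 1)
normal-order step count: 18
already normal: no
first contracted redex: a beta-redex


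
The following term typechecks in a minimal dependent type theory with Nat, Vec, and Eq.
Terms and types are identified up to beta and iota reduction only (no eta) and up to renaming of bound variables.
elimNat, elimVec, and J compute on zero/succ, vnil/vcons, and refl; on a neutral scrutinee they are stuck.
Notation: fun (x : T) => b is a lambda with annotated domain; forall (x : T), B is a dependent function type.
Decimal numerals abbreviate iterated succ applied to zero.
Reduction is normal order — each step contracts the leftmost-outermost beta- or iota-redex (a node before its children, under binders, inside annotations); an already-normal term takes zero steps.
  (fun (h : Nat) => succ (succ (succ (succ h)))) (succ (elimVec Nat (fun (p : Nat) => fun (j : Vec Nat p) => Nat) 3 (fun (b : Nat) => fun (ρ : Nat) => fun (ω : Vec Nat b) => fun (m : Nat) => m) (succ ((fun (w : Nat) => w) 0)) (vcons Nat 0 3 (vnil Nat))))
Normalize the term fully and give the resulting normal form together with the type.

normal form:
  8
type:
  Nat
observation: contracting a beta-redex first, the term normalizes in 7 steps.


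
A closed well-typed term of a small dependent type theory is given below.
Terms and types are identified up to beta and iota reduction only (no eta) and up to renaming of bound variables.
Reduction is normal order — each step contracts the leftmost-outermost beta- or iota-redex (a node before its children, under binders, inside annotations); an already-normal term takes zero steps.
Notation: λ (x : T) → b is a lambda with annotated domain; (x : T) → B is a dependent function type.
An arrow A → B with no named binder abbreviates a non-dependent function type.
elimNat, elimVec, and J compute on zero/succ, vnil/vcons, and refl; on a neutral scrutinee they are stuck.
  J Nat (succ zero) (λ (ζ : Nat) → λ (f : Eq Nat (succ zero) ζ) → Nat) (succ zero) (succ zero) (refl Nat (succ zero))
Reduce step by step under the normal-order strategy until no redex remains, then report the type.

reduction (normal order):
  J Nat (succ zero) (λ (ζ : Nat) → λ (f : Eq Nat (succ zero) ζ) → Nat) (succ zero) (succ zero) (refl Nat (succ zero))
  ~> succ zero
inferred type:
  Nat


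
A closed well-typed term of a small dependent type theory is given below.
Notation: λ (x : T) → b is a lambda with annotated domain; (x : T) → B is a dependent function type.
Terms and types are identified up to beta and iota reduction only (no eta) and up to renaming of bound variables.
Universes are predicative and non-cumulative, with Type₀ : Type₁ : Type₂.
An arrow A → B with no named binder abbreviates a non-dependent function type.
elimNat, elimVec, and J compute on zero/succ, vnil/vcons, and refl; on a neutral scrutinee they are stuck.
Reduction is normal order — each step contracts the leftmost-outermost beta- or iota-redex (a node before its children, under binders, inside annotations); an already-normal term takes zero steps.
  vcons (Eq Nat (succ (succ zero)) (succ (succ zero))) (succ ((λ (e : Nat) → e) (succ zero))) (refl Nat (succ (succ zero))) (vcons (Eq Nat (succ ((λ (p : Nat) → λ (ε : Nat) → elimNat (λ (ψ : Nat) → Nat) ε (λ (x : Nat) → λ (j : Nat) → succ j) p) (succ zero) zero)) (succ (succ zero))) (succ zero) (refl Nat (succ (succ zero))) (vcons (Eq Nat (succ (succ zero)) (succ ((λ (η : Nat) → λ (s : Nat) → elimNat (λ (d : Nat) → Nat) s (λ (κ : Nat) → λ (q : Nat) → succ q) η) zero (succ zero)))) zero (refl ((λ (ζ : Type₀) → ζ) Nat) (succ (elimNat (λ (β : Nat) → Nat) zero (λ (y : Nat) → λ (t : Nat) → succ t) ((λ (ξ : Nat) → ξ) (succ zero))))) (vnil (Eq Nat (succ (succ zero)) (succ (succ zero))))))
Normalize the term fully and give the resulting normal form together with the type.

reduced normal form:
  vcons (Eq Nat (succ (succ zero)) (succ (succ zero))) (succ (succ zero)) (refl Nat (succ (succ zero))) (vcons (Eq Nat (succ (succ zero)) (succ (succ zero))) (succ zero) (refl Nat (succ (succ zero))) (vcons (Eq Nat (succ (succ zero)) (succ (succ zero))) zero (refl Nat (succ (succ zero))) (vnil (Eq Nat (succ (succ zero)) (succ (succ zero))))))
inferred type:
  Vec (Eq Nat (succ (succ zero)) (succ (succ zero))) (succ (succ (succ zero)))
observation: normalization takes exactly 16 steps under the normal-order strategy.


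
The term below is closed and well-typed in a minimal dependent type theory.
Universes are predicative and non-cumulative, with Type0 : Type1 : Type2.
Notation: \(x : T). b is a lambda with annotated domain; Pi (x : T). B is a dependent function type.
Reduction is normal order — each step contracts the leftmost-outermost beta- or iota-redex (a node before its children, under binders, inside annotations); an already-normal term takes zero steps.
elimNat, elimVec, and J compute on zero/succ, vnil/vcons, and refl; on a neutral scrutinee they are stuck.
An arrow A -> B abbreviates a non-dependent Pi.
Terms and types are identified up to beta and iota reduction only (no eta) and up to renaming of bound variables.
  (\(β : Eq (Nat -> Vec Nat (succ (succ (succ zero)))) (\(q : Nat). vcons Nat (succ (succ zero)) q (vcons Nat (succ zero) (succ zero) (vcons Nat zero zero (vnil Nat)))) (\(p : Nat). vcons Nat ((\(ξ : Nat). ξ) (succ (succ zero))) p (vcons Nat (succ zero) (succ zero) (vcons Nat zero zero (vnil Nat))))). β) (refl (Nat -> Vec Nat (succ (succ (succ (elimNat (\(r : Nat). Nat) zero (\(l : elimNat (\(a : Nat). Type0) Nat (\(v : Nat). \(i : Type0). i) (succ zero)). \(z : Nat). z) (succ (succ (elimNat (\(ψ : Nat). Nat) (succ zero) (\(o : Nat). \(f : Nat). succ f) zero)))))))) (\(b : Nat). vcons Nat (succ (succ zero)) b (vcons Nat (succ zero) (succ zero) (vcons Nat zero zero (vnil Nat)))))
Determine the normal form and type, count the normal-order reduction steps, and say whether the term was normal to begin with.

normal form:
  refl (Nat -> Vec Nat (succ (succ (succ zero)))) (\(β : Nat). vcons Nat (succ (succ zero)) β (vcons Nat (succ zero) (succ zero) (vcons Nat zero zero (vnil Nat))))
type:
  Eq (Nat -> Vec Nat (succ (succ (succ zero)))) (\(β : Nat). vcons Nat (succ (succ zero)) β (vcons Nat (succ zero) (succ zero) (vcons Nat zero zero (vnil Nat)))) (\(q : Nat). vcons Nat (succ (succ zero)) q (vcons Nat (succ zero) (succ zero) (vcons Nat zero zero (vnil Nat))))
reduction steps (normal order): 16
already normal: no
first redex: a beta-redex


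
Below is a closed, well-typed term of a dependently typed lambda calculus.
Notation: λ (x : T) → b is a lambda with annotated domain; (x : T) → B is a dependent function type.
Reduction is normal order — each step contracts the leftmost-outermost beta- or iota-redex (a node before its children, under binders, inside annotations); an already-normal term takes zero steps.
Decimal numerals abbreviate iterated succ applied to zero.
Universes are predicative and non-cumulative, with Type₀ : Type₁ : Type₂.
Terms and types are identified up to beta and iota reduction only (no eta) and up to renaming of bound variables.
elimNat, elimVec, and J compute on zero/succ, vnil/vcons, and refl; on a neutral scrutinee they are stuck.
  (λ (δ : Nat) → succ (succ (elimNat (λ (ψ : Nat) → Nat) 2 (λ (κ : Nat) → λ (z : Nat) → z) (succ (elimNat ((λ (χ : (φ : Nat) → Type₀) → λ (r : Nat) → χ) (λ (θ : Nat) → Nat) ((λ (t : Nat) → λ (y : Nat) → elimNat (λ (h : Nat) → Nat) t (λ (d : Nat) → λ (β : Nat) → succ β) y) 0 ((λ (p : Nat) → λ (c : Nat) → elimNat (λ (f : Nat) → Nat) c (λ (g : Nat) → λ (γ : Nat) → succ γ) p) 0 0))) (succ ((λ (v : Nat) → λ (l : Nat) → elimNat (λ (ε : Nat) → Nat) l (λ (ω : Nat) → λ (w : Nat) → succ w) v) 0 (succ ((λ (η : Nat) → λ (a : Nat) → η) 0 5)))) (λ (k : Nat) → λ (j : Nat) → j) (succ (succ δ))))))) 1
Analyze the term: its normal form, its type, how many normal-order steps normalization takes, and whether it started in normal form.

normal form:
  4
inferred type:
  Nat
reduction steps (normal order): 26
already normal: no
first contracted redex: a beta-redex


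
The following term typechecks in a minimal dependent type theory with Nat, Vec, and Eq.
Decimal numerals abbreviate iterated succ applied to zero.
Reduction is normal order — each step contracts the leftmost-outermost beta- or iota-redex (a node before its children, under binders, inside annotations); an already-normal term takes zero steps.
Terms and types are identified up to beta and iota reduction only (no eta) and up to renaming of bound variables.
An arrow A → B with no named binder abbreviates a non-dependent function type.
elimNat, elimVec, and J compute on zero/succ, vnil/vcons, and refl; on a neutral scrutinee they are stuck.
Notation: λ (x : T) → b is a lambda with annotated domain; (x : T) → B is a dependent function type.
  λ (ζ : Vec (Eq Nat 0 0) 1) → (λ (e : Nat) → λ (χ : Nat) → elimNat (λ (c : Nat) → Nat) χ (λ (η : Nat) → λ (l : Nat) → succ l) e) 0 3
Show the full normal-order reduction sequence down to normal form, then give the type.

reduction (normal order):
  λ (ζ : Vec (Eq Nat 0 0) 1) → (λ (e : Nat) → λ (χ : Nat) → elimNat (λ (c : Nat) → Nat) χ (λ (η : Nat) → λ (l : Nat) → succ l) e) 0 3
  ~> λ (ζ : Vec (Eq Nat 0 0) 1) → (λ (e : Nat) → elimNat (λ (χ : Nat) → Nat) e (λ (c : Nat) → λ (η : Nat) → succ η) 0) 3
  ~> λ (ζ : Vec (Eq Nat 0 0) 1) → elimNat (λ (e : Nat) → Nat) 3 (λ (χ : Nat) → λ (c : Nat) → succ c) 0
  ~> λ (ζ : Vec (Eq Nat 0 0) 1) → 3
inferred type:
  Vec (Eq Nat 0 0) 1 → Nat


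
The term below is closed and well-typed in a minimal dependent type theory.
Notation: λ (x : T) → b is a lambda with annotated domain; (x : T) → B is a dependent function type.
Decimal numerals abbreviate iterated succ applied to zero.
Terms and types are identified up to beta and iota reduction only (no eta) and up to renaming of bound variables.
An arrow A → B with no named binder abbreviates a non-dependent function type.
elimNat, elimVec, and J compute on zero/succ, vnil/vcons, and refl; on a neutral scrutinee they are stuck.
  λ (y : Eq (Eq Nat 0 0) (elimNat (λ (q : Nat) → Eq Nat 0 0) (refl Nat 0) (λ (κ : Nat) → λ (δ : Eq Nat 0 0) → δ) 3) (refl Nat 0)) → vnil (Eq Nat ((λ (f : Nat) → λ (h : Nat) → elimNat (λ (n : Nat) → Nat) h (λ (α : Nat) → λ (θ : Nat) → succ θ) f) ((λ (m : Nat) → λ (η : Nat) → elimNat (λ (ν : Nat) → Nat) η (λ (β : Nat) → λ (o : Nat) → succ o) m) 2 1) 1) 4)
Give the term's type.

type:
  Eq (Eq Nat 0 0) (refl Nat 0) (refl Nat 0) → Vec (Eq Nat 4 4) 0


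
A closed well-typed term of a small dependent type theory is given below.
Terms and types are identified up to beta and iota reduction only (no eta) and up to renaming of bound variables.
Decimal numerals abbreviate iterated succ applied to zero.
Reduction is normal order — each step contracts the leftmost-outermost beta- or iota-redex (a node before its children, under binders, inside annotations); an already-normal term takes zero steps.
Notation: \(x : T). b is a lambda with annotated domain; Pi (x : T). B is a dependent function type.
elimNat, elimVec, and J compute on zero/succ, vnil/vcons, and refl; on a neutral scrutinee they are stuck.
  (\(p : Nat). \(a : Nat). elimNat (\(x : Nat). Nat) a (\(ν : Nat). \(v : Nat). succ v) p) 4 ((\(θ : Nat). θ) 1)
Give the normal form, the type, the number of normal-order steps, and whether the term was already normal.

reduced normal form:
  5
the term's type:
  Nat
steps to reach normal form (normal order): 16
started in normal form: no
first contracted redex: a beta-redex


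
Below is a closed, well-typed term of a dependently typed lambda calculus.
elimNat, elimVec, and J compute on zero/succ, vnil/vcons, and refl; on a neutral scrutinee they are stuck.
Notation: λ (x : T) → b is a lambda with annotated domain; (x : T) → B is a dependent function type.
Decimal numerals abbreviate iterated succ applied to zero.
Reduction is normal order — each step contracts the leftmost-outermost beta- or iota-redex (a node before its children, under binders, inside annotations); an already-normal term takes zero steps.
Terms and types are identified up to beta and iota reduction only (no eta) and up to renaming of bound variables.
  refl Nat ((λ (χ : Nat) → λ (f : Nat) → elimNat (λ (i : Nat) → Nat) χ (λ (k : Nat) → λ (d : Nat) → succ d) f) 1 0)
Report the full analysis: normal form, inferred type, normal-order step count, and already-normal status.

normal form:
  refl Nat 1
inferred type:
  Eq Nat 1 1
steps to reach normal form (normal order): 3
started in normal form: no
first contracted redex: a beta-redex


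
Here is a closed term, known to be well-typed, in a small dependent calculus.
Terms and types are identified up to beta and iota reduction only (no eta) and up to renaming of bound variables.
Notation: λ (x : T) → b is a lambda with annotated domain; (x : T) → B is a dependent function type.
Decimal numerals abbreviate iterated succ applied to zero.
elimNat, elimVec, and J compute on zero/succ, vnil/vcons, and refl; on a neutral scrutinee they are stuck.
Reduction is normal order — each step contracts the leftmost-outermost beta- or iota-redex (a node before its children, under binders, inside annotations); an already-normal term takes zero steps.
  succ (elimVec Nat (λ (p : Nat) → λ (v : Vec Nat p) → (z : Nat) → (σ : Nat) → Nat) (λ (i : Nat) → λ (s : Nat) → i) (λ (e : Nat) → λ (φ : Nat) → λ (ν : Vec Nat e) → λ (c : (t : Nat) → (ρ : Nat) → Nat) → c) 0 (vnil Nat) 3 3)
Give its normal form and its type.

resulting normal form:
  4
type:
  Nat


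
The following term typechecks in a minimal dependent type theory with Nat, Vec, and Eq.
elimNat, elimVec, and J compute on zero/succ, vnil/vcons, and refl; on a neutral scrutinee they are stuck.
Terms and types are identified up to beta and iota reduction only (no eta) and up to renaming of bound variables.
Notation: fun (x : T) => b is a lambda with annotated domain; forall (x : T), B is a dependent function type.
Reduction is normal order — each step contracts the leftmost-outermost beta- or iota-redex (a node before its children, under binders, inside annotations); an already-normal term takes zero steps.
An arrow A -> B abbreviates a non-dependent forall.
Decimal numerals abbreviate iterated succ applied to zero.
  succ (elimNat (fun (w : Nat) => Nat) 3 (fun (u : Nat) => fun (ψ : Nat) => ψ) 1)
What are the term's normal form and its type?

normal form:
  4
inferred type:
  Nat
observation: the term reaches its normal form after 4 normal-order steps.


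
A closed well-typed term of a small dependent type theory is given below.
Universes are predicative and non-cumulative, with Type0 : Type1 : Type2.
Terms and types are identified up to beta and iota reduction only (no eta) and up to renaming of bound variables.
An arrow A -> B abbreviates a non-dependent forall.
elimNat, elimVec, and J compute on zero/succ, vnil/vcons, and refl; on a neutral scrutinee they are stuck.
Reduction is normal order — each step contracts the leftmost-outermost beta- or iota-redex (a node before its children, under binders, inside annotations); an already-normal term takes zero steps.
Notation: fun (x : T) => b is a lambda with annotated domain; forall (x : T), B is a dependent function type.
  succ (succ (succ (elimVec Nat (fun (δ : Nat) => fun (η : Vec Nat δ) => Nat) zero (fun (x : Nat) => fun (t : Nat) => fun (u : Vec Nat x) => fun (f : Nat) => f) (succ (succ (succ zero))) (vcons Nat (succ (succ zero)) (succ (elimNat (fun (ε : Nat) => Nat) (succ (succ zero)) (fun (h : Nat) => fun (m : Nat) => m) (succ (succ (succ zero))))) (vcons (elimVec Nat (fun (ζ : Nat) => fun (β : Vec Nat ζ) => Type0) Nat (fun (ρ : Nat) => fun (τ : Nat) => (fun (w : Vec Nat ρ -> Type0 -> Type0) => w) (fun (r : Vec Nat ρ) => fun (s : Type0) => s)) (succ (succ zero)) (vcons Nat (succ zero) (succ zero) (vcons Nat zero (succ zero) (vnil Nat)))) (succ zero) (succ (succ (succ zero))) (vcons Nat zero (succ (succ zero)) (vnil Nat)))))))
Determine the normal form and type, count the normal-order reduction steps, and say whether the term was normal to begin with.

normal form:
  succ (succ (succ zero))
type:
  Nat
normal-order step count: 16
term was already normal: no
first contracted redex: an elimVec iota-redex


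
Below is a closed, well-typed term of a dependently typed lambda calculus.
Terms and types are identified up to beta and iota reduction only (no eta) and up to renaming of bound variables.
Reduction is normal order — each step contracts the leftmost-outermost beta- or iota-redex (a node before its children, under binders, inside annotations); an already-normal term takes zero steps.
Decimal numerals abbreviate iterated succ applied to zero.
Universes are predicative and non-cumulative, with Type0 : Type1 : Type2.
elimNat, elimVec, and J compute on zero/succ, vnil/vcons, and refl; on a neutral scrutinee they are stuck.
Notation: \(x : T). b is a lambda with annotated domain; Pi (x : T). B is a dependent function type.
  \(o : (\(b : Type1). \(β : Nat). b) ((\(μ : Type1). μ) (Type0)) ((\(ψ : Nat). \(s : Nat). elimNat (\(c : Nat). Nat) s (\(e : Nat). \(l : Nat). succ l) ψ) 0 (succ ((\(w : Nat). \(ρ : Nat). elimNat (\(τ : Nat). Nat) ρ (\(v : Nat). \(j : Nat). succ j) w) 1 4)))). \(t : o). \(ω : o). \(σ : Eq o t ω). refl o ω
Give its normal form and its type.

resulting normal form:
  \(o : Type0). \(b : o). \(β : o). \(μ : Eq o b β). refl o β
inferred type:
  Pi (o : Type0). Pi (b : o). Pi (β : o). Pi (μ : Eq o b β). Eq o β β
observation: contracting a beta-redex first, the term normalizes in 3 steps.


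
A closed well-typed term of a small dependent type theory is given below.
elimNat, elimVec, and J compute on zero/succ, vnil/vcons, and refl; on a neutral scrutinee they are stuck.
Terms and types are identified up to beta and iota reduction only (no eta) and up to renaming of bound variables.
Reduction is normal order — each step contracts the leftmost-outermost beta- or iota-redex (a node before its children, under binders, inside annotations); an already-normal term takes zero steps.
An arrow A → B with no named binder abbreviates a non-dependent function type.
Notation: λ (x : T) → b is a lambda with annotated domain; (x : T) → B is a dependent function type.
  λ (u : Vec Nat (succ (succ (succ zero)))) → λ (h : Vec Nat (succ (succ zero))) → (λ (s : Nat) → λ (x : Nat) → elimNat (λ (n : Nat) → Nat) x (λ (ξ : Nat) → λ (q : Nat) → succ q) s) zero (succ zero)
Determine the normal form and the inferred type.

resulting normal form:
  λ (u : Vec Nat (succ (succ (succ zero)))) → λ (h : Vec Nat (succ (succ zero))) → succ zero
the term's type:
  Vec Nat (succ (succ (succ zero))) → Vec Nat (succ (succ zero)) → Nat


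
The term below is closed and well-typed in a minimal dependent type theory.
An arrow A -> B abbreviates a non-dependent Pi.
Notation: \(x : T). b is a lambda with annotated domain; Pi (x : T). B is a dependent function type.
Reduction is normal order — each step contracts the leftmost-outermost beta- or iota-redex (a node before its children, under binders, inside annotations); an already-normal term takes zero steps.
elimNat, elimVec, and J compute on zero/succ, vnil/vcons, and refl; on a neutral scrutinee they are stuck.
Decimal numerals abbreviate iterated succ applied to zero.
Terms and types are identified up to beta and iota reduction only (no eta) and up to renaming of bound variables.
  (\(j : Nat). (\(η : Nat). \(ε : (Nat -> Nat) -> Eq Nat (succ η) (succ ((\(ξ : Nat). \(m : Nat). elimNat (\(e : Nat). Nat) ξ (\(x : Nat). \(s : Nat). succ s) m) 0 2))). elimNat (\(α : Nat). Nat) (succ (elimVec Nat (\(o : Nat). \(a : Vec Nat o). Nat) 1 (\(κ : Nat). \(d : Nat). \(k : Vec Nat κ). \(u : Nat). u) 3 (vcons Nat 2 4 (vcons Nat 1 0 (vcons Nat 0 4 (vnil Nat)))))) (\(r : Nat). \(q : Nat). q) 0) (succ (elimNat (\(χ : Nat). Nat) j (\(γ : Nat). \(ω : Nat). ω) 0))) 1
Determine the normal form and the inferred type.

normal form:
  \(j : (Nat -> Nat) -> Eq Nat 3 3). 2
the term's type:
  ((Nat -> Nat) -> Eq Nat 3 3) -> Nat


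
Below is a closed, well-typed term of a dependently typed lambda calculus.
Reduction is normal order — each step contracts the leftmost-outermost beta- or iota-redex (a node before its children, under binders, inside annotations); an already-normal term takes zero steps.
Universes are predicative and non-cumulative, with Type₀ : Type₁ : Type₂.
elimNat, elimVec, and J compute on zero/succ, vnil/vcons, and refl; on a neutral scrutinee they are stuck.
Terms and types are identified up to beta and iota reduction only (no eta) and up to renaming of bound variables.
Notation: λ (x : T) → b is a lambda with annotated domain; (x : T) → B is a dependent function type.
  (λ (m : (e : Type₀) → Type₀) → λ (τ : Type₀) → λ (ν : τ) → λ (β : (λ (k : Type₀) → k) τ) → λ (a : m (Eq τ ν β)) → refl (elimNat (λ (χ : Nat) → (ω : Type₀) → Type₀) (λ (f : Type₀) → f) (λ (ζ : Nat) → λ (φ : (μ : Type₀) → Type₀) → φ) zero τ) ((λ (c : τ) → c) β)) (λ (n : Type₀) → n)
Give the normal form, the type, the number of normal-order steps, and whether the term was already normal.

resulting normal form:
  λ (m : Type₀) → λ (e : m) → λ (τ : m) → λ (ν : Eq m e τ) → refl m τ
type:
  (m : Type₀) → (e : m) → (τ : m) → (ν : Eq m e τ) → Eq m τ τ
normal-order step count: 6
term was already normal: no
first redex: a beta-redex


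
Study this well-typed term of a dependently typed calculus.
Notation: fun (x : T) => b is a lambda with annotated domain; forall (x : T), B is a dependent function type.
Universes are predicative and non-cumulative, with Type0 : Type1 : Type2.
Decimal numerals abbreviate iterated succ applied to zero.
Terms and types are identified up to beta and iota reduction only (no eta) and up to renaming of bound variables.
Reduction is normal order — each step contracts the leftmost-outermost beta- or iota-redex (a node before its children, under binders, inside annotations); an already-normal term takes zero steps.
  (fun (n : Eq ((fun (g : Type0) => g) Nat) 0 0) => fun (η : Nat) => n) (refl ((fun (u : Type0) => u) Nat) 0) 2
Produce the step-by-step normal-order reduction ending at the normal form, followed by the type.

reduction (normal order):
  (fun (n : Eq ((fun (g : Type0) => g) Nat) 0 0) => fun (η : Nat) => n) (refl ((fun (u : Type0) => u) Nat) 0) 2
  ~> (fun (n : Nat) => refl ((fun (g : Type0) => g) Nat) 0) 2
  ~> refl ((fun (n : Type0) => n) Nat) 0
  ~> refl Nat 0
type:
  Eq Nat 0 0


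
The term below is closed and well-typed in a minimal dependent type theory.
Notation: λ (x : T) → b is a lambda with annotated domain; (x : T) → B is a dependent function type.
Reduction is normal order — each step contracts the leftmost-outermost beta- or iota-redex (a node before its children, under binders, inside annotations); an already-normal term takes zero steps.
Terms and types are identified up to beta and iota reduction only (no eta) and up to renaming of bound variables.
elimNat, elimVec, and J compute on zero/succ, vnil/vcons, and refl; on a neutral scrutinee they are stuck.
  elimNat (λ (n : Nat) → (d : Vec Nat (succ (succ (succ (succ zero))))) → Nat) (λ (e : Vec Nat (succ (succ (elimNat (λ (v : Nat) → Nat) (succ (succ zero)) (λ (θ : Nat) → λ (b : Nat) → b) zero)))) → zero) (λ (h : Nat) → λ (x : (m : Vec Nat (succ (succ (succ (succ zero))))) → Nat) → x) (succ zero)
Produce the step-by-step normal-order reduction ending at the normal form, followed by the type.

normal-order reduction:
  elimNat (λ (n : Nat) → (d : Vec Nat (succ (succ (succ (succ zero))))) → Nat) (λ (e : Vec Nat (succ (succ (elimNat (λ (v : Nat) → Nat) (succ (succ zero)) (λ (θ : Nat) → λ (b : Nat) → b) zero)))) → zero) (λ (h : Nat) → λ (x : (m : Vec Nat (succ (succ (succ (succ zero))))) → Nat) → x) (succ zero)
  ~> (λ (n : Nat) → λ (d : (e : Vec Nat (succ (succ (succ (succ zero))))) → Nat) → d) zero (elimNat (λ (v : Nat) → (θ : Vec Nat (succ (succ (succ (succ zero))))) → Nat) (λ (b : Vec Nat (succ (succ (elimNat (λ (h : Nat) → Nat) (succ (succ zero)) (λ (x : Nat) → λ (m : Nat) → m) zero)))) → zero) (λ (o : Nat) → λ (α : (r : Vec Nat (succ (succ (succ (succ zero))))) → Nat) → α) zero)
  ~> (λ (n : (d : Vec Nat (succ (succ (succ (succ zero))))) → Nat) → n) (elimNat (λ (e : Nat) → (v : Vec Nat (succ (succ (succ (succ zero))))) → Nat) (λ (θ : Vec Nat (succ (succ (elimNat (λ (b : Nat) → Nat) (succ (succ zero)) (λ (h : Nat) → λ (x : Nat) → x) zero)))) → zero) (λ (m : Nat) → λ (o : (α : Vec Nat (succ (succ (succ (succ zero))))) → Nat) → o) zero)
  ~> elimNat (λ (n : Nat) → (d : Vec Nat (succ (succ (succ (succ zero))))) → Nat) (λ (e : Vec Nat (succ (succ (elimNat (λ (v : Nat) → Nat) (succ (succ zero)) (λ (θ : Nat) → λ (b : Nat) → b) zero)))) → zero) (λ (h : Nat) → λ (x : (m : Vec Nat (succ (succ (succ (succ zero))))) → Nat) → x) zero
  ~> λ (n : Vec Nat (succ (succ (elimNat (λ (d : Nat) → Nat) (succ (succ zero)) (λ (e : Nat) → λ (v : Nat) → v) zero)))) → zero
  ~> λ (n : Vec Nat (succ (succ (succ (succ zero))))) → zero
type:
  (n : Vec Nat (succ (succ (succ (succ zero))))) → Nat


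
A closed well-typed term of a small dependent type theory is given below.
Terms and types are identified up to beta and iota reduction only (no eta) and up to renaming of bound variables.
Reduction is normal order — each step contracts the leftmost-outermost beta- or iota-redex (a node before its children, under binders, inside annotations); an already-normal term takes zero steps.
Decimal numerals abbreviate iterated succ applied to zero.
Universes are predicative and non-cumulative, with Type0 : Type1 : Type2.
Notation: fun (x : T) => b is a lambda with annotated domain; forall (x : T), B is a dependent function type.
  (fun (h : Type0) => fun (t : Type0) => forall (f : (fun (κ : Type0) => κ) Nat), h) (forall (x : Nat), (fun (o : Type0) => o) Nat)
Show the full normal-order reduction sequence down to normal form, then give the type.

reduction (normal order):
  (fun (h : Type0) => fun (t : Type0) => forall (f : (fun (κ : Type0) => κ) Nat), h) (forall (x : Nat), (fun (o : Type0) => o) Nat)
  ~> fun (h : Type0) => forall (t : (fun (f : Type0) => f) Nat), forall (κ : Nat), (fun (x : Type0) => x) Nat
  ~> fun (h : Type0) => forall (t : Nat), forall (f : Nat), (fun (κ : Type0) => κ) Nat
  ~> fun (h : Type0) => forall (t : Nat), forall (f : Nat), Nat
the term's type:
  forall (h : Type0), Type0


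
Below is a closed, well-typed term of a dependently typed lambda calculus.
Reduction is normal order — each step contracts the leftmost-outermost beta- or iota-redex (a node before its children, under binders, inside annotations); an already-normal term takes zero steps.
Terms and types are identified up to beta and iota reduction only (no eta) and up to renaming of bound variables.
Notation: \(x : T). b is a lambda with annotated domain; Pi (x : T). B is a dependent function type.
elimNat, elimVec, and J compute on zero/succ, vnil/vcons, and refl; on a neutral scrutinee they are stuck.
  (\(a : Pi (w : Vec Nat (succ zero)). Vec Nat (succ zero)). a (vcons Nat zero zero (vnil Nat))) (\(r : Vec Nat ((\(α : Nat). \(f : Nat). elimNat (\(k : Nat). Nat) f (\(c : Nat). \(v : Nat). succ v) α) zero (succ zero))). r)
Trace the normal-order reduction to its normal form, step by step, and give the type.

normal-order reduction sequence:
  (\(a : Pi (w : Vec Nat (succ zero)). Vec Nat (succ zero)). a (vcons Nat zero zero (vnil Nat))) (\(r : Vec Nat ((\(α : Nat). \(f : Nat). elimNat (\(k : Nat). Nat) f (\(c : Nat). \(v : Nat). succ v) α) zero (succ zero))). r)
  ~> (\(a : Vec Nat ((\(w : Nat). \(r : Nat). elimNat (\(α : Nat). Nat) r (\(f : Nat). \(k : Nat). succ k) w) zero (succ zero))). a) (vcons Nat zero zero (vnil Nat))
  ~> vcons Nat zero zero (vnil Nat)
type:
  Vec Nat (succ zero)


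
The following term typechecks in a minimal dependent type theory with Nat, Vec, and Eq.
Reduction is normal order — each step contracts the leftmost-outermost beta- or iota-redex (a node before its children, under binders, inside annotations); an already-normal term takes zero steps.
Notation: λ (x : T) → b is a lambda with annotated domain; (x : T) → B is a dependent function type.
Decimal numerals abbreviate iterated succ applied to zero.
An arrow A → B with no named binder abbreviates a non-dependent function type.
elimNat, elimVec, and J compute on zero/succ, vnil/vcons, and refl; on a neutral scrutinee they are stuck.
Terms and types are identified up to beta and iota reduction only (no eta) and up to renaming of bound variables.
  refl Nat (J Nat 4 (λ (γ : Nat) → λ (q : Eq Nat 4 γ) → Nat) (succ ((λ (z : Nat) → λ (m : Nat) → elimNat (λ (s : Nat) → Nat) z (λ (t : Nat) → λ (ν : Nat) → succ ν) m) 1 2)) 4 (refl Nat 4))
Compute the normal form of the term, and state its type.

normal form:
  refl Nat 4
the term's type:
  Eq Nat 4 4


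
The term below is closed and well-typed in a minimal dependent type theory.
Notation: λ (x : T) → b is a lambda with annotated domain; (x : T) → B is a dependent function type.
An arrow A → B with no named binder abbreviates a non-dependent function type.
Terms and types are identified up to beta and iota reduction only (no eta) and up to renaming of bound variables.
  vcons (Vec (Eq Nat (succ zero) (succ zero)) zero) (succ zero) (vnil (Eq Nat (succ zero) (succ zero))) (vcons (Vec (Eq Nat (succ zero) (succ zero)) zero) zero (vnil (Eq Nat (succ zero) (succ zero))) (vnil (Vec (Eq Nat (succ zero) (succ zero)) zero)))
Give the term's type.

the term's type:
  Vec (Vec (Eq Nat (succ zero) (succ zero)) zero) (succ (succ zero))


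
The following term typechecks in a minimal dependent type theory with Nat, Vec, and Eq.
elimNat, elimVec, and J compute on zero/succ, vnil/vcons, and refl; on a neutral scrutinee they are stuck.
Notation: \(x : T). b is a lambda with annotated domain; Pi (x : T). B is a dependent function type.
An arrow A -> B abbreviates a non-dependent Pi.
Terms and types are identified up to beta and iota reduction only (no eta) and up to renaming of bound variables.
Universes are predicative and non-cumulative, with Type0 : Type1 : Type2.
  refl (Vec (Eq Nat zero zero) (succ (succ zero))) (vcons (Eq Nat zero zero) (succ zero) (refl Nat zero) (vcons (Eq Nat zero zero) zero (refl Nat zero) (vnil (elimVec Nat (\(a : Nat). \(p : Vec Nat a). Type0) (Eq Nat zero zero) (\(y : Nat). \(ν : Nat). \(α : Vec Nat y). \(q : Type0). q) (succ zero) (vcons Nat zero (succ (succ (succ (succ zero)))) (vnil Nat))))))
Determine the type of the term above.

the term's type:
  Eq (Vec (Eq Nat zero zero) (succ (succ zero))) (vcons (Eq Nat zero zero) (succ zero) (refl Nat zero) (vcons (Eq Nat zero zero) zero (refl Nat zero) (vnil (Eq Nat zero zero)))) (vcons (Eq Nat zero zero) (succ zero) (refl Nat zero) (vcons (Eq Nat zero zero) zero (refl Nat zero) (vnil (Eq Nat zero zero))))


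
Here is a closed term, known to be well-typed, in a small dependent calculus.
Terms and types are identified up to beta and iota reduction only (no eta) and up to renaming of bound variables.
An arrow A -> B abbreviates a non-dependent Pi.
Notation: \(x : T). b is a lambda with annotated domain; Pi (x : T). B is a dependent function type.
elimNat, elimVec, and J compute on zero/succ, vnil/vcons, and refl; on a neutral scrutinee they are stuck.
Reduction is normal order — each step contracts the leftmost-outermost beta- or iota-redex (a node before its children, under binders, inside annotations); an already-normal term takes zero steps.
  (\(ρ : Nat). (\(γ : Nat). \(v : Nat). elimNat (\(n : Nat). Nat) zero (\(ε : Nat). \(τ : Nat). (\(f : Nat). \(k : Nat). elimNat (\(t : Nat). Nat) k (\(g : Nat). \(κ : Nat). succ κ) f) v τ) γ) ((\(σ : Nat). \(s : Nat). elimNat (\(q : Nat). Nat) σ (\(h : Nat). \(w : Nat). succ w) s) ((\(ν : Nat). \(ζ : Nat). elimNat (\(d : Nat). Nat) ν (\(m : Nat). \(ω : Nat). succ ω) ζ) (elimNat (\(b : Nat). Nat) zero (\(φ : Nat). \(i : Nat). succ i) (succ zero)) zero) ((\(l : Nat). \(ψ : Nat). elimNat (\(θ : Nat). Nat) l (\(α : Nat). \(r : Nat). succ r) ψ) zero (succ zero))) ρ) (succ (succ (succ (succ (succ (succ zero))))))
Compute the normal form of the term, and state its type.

reduced normal form:
  succ (succ (succ (succ (succ (succ (succ (succ (succ (succ (succ (succ zero)))))))))))
the term's type:
  Nat
observation: contracting a beta-redex first, the term normalizes in 50 steps.


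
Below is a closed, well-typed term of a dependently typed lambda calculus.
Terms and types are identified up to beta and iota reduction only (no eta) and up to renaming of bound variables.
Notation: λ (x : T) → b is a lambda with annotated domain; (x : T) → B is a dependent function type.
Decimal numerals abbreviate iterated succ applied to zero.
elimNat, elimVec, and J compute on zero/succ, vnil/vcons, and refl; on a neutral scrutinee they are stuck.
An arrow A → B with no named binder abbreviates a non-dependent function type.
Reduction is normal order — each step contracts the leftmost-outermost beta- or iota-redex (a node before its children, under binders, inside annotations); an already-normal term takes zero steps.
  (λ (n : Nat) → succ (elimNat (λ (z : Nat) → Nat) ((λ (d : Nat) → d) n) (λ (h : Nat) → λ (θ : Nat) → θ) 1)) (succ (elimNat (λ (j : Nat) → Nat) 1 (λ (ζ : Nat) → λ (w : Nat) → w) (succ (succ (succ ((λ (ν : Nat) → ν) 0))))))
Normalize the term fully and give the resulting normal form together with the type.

resulting normal form:
  3
inferred type:
  Nat


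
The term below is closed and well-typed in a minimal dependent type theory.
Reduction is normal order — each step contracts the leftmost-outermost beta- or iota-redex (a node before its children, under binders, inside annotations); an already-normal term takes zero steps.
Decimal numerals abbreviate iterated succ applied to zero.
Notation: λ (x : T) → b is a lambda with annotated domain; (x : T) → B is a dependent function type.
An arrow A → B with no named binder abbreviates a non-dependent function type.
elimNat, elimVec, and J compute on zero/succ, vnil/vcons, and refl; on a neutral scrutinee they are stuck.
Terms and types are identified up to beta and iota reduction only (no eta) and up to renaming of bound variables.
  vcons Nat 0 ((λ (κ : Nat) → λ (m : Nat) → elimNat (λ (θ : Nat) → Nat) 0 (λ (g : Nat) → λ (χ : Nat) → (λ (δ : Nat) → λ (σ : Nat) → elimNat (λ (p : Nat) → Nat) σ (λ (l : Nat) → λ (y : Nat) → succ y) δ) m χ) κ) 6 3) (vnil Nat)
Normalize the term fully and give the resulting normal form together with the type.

reduced normal form:
  vcons Nat 0 18 (vnil Nat)
the term's type:
  Vec Nat 1
observation: contracting a beta-redex first, the term normalizes in 93 steps.
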